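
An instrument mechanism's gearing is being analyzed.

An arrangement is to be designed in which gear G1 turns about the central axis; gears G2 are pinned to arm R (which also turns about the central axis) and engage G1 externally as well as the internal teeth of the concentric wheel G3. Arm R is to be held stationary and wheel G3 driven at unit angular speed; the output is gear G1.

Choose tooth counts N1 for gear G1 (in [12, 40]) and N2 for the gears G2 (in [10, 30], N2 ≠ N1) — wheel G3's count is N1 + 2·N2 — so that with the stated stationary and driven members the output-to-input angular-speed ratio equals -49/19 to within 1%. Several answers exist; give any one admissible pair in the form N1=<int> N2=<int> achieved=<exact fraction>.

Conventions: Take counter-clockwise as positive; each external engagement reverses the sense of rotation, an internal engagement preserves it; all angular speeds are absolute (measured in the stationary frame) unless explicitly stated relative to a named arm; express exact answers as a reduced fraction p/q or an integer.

class = planetary set [ratio -49/19 wanted; Willis about the carrier]
Willis with ω_arm = 0: ω_sun/ω_ring = −N3/N1; set equal to -49/19  ⇒  N3/N1 = −(-49/19) = 49/19
N3 = N1 + 2·N2  ⇒  N2/N1 = (N3/N1 − 1)/2 = (49/19 − 1)/2 = 15/19
smallest multiple with N1 ≥ 12 and N2 ≥ 10: k = 1  ⇒  N1 = 1·19 = 19, N2 = 1·15 = 15 (N1 ≤ 40, N2 ≤ 30, N2 ≠ N1 ✓), N3 = 19 + 2·15 = 49
check: −N3/N1 with N1 = 19, N3 = 49 gives -49/19; |achieved − target| = 0 ≤ 49/1900 ✓

N1=19 N2=15 achieved=-49/19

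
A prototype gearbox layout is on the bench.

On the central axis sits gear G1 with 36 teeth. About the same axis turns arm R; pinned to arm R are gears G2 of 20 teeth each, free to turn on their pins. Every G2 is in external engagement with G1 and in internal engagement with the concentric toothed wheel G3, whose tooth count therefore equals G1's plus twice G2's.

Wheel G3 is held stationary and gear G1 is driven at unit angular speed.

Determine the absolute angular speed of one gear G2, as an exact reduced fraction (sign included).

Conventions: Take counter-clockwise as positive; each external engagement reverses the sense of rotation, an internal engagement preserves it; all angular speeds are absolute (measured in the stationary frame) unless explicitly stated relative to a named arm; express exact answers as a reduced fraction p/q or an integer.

class = planetary set [G3 = 36+2·20 = 76; Willis about the carrier]
ring teeth: 36 + 2·20 = 76
36(ω_sun−ω_arm) = −76(ω_ring−ω_arm),  ω_ring = 0, ω_sun = 1
36(1−ω_arm) = −76(0−ω_arm)  ⇒  112·ω_arm = 36  ⇒  ω_arm = 9/28
sun–planet mesh: 36·(1−9/28) = −20·(ω_p−ω_arm)  ⇒  ω_p−ω_arm = -171/140
ω_p = 9/28 − 171/140 = -9/10
exact speed ratio = -9/10

-9/10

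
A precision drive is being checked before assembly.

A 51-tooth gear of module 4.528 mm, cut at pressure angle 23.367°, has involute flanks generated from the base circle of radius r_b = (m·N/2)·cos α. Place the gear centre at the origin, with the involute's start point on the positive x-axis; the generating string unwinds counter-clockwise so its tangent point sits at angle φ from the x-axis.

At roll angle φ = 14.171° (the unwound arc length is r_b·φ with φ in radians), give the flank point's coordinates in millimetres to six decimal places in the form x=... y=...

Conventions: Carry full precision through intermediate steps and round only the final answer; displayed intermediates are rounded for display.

recognized (one wheel, involute flank): single-mesh tooth geometry, m = 4.528, N = 51
pitch radius r_p = m·N/2 = 4.528·51/2 = 115.464000
base radius r_b = r_p·cos α = 115.464000·cos 23.367° = 105.994014
roll angle φ = 14.171° = 0.24733061 rad
x = r_b·(cos φ + φ·sin φ) = 109.186558
y = r_b·(sin φ − φ·cos φ) = 0.531294

x=109.186558 y=0.531294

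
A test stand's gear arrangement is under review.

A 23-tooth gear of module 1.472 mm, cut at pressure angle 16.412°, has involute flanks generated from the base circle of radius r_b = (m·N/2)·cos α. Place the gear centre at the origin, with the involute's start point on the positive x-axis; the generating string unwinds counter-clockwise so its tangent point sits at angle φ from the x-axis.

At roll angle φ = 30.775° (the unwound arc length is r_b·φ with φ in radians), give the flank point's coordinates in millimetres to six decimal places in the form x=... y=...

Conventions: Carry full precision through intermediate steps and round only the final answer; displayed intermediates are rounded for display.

single-mesh involute tooth geometry (23T wheel at module 1.472)
pitch radius r_p = m·N/2 = 1.472·23/2 = 16.928000
base radius r_b = r_p·cos α = 16.928000·cos 16.412° = 16.238266
roll angle φ = 30.775° = 0.53712508 rad
x = r_b·(cos φ + φ·sin φ) = 18.414404
y = r_b·(sin φ − φ·cos φ) = 0.814823

x=18.414404 y=0.814823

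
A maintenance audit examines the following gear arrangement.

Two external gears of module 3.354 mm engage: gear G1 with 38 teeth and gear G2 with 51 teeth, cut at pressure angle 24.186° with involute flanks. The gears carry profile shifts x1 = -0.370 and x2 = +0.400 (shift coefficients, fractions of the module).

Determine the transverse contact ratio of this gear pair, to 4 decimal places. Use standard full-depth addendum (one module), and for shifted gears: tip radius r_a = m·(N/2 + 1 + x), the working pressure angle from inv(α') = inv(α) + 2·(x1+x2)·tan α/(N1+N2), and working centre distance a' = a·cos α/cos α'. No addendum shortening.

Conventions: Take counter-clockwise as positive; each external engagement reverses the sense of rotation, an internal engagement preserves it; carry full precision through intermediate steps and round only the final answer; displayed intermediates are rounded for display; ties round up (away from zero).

1.5426

topology: single-mesh involute geometry — m = 3.354, 38T/51T pair
base radii: r_b1 = 58.132148, r_b2 = 78.019461
tip radii: r_a1 = 65.839020, r_a2 = 90.222600
inv(α') = inv(24.186°) + 2·(-0.370+0.400)·tan α/(38+51) = 0.02730160  ⇒  α' = 24.27166°
a' = a·cos α / cos α' = 149.2530·cos 24.186°/cos 24.27166° = 149.353453
action lengths: √(r_a1²−r_b1²) = 30.910030, √(r_a2²−r_b2²) = 45.310939
base pitch p_b = π·m·cos α = 9.611975
CR = (30.910030 + 45.310939 − 149.353453·sin 24.27166°)/9.611975 = 1.542577
contact ratio ≈ 1.5426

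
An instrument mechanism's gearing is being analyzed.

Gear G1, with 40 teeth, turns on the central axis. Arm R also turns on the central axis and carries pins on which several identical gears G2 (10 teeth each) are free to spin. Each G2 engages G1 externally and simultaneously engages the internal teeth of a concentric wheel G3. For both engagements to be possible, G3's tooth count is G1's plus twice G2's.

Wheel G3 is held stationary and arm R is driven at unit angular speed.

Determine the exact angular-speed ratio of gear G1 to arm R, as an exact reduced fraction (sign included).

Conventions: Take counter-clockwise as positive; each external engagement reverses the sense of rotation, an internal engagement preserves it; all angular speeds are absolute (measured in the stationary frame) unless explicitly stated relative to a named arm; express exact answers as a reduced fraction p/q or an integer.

planetary set (40T centre, 10T on arm, 60T internal) — Willis relation
ring teeth: 40 + 2·10 = 60
40(ω_sun−ω_arm) = −60(ω_ring−ω_arm),  ω_ring = 0, ω_arm = 1
ω_sun = 1 − (60/40)(0−1) = 5/2
ω_out/ω_in = 5/2

5/2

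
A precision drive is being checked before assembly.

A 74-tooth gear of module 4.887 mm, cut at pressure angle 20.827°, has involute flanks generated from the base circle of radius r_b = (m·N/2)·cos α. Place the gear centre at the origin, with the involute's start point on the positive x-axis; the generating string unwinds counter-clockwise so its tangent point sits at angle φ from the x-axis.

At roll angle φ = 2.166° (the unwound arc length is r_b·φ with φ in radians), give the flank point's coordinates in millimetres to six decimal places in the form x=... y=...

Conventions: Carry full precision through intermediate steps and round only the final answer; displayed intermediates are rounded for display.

x=169.124688 y=0.003043

topology: single-mesh involute geometry — m = 4.887, N = 74
pitch radius r_p = m·N/2 = 4.887·74/2 = 180.819000
base radius r_b = r_p·cos α = 180.819000·cos 20.827° = 169.003967
roll angle φ = 2.166° = 0.03780383 rad
x = r_b·(cos φ + φ·sin φ) = 169.124688
y = r_b·(sin φ − φ·cos φ) = 0.003043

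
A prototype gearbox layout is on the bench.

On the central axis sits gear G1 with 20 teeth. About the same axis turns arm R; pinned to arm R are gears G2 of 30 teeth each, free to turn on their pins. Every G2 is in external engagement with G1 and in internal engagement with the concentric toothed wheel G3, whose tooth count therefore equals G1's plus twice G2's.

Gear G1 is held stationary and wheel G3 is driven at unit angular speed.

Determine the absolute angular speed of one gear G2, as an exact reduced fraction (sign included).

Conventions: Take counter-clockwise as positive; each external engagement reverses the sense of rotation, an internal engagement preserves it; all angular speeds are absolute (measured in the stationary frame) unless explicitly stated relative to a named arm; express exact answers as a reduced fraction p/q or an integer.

recognized (axles ride arm R): planetary set, 20/30/80 teeth
ring teeth: 20 + 2·30 = 80
20(ω_sun−ω_arm) = −80(ω_ring−ω_arm),  ω_sun = 0, ω_ring = 1
20(0−ω_arm) = −80(1−ω_arm)  ⇒  100·ω_arm = 80  ⇒  ω_arm = 4/5
sun–planet mesh: 20·(0−4/5) = −30·(ω_p−ω_arm)  ⇒  ω_p−ω_arm = 8/15
ω_p = 4/5 + 8/15 = 4/3
exact speed ratio = 4/3

4/3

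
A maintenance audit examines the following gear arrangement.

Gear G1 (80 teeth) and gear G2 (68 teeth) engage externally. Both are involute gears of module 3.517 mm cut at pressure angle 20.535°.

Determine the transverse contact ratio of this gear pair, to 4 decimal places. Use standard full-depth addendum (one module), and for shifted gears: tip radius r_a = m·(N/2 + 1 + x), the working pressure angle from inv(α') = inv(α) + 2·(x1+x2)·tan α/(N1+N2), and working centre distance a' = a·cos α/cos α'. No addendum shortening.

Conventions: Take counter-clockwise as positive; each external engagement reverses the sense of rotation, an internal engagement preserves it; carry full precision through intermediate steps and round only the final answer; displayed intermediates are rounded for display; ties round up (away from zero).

1.7832

recognized (one external pair, fixed centres): single-mesh tooth geometry, m = 3.517, N1 = 80, N2 = 68
base radii: r_b1 = 131.740923, r_b2 = 111.979785
tip radii: r_a1 = 144.197000, r_a2 = 123.095000
no profile shift: α' = α, a' = a
action lengths: √(r_a1²−r_b1²) = 58.626819, √(r_a2²−r_b2²) = 51.116600
base pitch p_b = π·m·cos α = 10.346908
CR = (58.626819 + 51.116600 − 260.258000·sin 20.53500°)/10.346908 = 1.783165
contact ratio ≈ 1.7832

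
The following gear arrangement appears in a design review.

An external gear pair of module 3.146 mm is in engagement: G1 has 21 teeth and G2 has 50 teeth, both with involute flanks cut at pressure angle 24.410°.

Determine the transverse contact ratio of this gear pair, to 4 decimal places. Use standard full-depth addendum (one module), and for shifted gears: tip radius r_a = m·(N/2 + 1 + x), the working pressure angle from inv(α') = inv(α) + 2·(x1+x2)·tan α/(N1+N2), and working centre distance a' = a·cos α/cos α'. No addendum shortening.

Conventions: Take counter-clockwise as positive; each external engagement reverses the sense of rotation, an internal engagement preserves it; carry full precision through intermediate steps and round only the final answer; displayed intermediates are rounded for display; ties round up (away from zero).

recognized (one external pair, fixed centres): single-mesh tooth geometry, m = 3.146, N1 = 21, N2 = 50
base radii: r_b1 = 30.080231, r_b2 = 71.619598
tip radii: r_a1 = 36.179000, r_a2 = 81.796000
no profile shift: α' = α, a' = a
action lengths: √(r_a1²−r_b1²) = 20.102232, √(r_a2²−r_b2²) = 39.512261
base pitch p_b = π·m·cos α = 8.999984
CR = (20.102232 + 39.512261 − 111.683000·sin 24.41000°)/8.999984 = 1.495558
contact ratio ≈ 1.4956

1.4956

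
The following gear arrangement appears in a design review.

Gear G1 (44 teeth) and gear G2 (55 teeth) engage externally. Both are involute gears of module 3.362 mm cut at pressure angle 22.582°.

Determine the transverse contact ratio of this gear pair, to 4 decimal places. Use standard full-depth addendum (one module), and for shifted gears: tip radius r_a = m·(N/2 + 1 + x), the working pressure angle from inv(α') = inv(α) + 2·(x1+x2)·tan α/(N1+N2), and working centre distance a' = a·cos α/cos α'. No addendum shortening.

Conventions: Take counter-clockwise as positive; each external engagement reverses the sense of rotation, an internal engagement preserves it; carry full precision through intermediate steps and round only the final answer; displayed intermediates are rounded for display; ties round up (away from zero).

1.6279

single-mesh involute tooth geometry (44T engaging 55T at module 3.362)
base radii: r_b1 = 68.293247, r_b2 = 85.366558
tip radii: r_a1 = 77.326000, r_a2 = 95.817000
no profile shift: α' = α, a' = a
action lengths: √(r_a1²−r_b1²) = 36.267654, √(r_a2²−r_b2²) = 43.513770
base pitch p_b = π·m·cos α = 9.752253
CR = (36.267654 + 43.513770 − 166.419000·sin 22.58200°)/9.752253 = 1.627896
contact ratio ≈ 1.6279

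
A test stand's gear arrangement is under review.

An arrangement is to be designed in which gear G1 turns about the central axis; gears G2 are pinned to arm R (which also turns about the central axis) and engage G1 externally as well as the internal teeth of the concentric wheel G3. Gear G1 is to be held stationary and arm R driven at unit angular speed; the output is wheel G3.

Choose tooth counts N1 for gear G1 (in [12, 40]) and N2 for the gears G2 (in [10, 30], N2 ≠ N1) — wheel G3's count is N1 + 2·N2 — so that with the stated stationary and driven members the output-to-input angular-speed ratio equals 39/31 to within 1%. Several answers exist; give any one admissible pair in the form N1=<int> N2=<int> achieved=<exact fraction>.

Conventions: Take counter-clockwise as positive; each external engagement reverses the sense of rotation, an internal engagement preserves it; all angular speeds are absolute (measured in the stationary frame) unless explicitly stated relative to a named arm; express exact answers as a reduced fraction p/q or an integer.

topology: planetary set — design target 39/31, arm = carrier (Willis)
Willis with ω_sun = 0: ω_ring/ω_arm = (N1+N3)/N3; set equal to 39/31  ⇒  N3/N1 = 1/(39/31 − 1) = 31/8
N3 = N1 + 2·N2  ⇒  N2/N1 = (N3/N1 − 1)/2 = (31/8 − 1)/2 = 23/16
smallest multiple with N1 ≥ 12 and N2 ≥ 10: k = 1  ⇒  N1 = 1·16 = 16, N2 = 1·23 = 23 (N1 ≤ 40, N2 ≤ 30, N2 ≠ N1 ✓), N3 = 16 + 2·23 = 62
check: (N1+N3)/N3 with N1 = 16, N3 = 62 gives 39/31; |achieved − target| = 0 ≤ 39/3100 ✓

N1=16 N2=23 achieved=39/31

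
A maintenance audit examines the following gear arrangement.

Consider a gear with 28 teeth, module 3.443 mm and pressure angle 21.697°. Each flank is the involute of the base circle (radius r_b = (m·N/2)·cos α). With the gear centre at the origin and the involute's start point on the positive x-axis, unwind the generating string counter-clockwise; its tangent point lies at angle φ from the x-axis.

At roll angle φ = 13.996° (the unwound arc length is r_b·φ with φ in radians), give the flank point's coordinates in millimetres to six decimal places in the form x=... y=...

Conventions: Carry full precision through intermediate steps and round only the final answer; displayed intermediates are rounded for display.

class = single-mesh tooth geometry [base-circle involute, m = 3.443, 28T]
pitch radius r_p = m·N/2 = 3.443·28/2 = 48.202000
base radius r_b = r_p·cos α = 48.202000·cos 21.697° = 44.786981
roll angle φ = 13.996° = 0.24427628 rad
x = r_b·(cos φ + φ·sin φ) = 46.103353
y = r_b·(sin φ − φ·cos φ) = 0.216312

x=46.103353 y=0.216312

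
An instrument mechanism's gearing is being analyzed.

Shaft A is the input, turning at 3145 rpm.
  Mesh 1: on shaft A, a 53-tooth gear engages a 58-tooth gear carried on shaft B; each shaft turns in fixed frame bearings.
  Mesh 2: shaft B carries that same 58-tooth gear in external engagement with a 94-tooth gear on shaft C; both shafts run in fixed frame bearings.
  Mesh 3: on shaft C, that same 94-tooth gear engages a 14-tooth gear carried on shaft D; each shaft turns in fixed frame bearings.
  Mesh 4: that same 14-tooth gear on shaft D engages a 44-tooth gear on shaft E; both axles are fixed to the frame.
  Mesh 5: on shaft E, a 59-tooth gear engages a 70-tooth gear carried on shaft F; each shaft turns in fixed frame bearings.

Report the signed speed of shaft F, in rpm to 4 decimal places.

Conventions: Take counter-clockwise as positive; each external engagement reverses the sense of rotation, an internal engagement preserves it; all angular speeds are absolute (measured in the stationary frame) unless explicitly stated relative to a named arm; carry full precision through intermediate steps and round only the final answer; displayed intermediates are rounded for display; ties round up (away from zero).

-3192.9919 rpm

topology: fixed-axis compound train — 5 meshes, A→F
mesh 1 [53T→58T]: ω = 3145.0000×53/58 = 2873.8793 rpm, sense flips to −
mesh 2 [58T→94T]: ω = 2873.8793×58/94 = 1773.2447 rpm, sense flips to +
mesh 3 [94T→14T]: ω = 1773.2447×94/14 = 11906.0714 rpm, sense flips to −
mesh 4 [14T→44T]: ω = 11906.0714×14/44 = 3788.2955 rpm, sense flips to +
mesh 5 [59T→70T]: ω = 3788.2955×59/70 = 3192.9919 rpm, sense flips to −
signed output speed = -3192.9919 rpm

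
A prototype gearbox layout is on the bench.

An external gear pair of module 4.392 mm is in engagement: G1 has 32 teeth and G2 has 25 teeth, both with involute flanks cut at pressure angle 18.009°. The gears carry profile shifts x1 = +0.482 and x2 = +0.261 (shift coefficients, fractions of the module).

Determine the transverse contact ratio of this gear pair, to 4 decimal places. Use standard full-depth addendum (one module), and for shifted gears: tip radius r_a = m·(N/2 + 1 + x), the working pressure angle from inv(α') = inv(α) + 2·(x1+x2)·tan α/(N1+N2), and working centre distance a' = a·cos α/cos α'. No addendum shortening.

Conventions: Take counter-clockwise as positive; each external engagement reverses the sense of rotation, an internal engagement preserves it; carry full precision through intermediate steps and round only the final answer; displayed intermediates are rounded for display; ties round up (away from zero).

recognized (one external pair, fixed centres): single-mesh tooth geometry, m = 4.392, N1 = 32, N2 = 25
base radii: r_b1 = 66.829232, r_b2 = 52.210337
tip radii: r_a1 = 76.780944, r_a2 = 60.438312
inv(α') = inv(18.009°) + 2·(+0.482+0.261)·tan α/(32+25) = 0.01925226  ⇒  α' = 21.71460°
a' = a·cos α / cos α' = 125.1720·cos 18.009°/cos 21.71460° = 128.132032
action lengths: √(r_a1²−r_b1²) = 37.804327, √(r_a2²−r_b2²) = 30.444544
base pitch p_b = π·m·cos α = 13.121889
CR = (37.804327 + 30.444544 − 128.132032·sin 21.71460°)/13.121889 = 1.588349
contact ratio ≈ 1.5883

1.5883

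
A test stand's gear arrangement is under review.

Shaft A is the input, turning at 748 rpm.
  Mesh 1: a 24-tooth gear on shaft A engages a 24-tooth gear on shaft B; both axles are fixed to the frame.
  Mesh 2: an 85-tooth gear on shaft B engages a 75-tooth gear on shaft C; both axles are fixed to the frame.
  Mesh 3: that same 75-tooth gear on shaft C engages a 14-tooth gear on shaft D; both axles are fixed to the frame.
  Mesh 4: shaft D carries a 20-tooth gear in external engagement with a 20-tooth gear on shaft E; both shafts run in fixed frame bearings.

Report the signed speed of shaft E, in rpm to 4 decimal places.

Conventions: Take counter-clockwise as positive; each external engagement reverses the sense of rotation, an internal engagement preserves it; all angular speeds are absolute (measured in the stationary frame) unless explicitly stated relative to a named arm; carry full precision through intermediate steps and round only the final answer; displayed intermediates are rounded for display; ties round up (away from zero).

topology: fixed-axis compound train — 4 meshes, A→E
mesh 1 [24T→24T]: ω = 748.0000×24/24 = 748.0000 rpm, sense flips to −
mesh 2 [85T→75T]: ω = 748.0000×85/75 = 847.7333 rpm, sense flips to +
mesh 3 [75T→14T]: ω = 847.7333×75/14 = 4541.4286 rpm, sense flips to −
mesh 4 [20T→20T]: ω = 4541.4286×20/20 = 4541.4286 rpm, sense flips to +
signed output speed = +4541.4286 rpm

+4541.4286 rpm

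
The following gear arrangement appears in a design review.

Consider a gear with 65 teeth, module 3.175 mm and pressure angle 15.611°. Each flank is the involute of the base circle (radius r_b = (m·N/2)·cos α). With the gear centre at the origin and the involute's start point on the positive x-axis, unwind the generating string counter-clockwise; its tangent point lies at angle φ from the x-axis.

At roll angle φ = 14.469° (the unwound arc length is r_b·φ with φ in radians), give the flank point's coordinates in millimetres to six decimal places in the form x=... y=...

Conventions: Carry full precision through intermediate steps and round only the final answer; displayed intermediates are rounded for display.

class = single-mesh tooth geometry [base-circle involute, m = 3.175, 65T]
pitch radius r_p = m·N/2 = 3.175·65/2 = 103.187500
base radius r_b = r_p·cos α = 103.187500·cos 15.611° = 99.381008
roll angle φ = 14.469° = 0.25253169 rad
x = r_b·(cos φ + φ·sin φ) = 102.499541
y = r_b·(sin φ − φ·cos φ) = 0.530100

x=102.499541 y=0.530100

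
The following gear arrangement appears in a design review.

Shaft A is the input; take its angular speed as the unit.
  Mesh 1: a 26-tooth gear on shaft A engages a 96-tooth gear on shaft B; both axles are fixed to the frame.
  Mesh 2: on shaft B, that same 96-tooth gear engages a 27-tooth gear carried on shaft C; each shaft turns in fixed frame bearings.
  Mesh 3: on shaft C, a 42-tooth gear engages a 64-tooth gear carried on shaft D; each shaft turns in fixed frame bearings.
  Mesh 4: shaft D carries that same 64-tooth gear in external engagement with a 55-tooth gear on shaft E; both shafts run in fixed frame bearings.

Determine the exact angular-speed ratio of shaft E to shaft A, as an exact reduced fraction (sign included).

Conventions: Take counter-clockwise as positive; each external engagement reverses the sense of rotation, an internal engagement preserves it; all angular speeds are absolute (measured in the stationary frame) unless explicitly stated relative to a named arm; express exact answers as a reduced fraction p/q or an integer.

class = fixed-axis compound train [4 meshes; 4 ratios multiply, 4 sense flips]
mesh 1 [26T→96T]: running ratio 13/48, sense −
mesh 2 [96T→27T]: running ratio 26/27, sense +
mesh 3 [42T→64T]: running ratio 91/144, sense −
mesh 4 [64T→55T]: running ratio 364/495, sense +
ω_out/ω_in = 364/495

364/495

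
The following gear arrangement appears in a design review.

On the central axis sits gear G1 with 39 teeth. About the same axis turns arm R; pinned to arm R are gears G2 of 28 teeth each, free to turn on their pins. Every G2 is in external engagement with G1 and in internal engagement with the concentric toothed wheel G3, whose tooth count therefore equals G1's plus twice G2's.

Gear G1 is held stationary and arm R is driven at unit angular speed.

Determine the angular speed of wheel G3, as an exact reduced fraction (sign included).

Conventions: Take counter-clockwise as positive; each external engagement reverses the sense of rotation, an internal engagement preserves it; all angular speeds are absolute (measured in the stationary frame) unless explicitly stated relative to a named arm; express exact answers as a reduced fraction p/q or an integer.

recognized (axles ride arm R): planetary set, 39/28/95 teeth
ring teeth: 39 + 2·28 = 95
39(ω_sun−ω_arm) = −95(ω_ring−ω_arm),  ω_sun = 0, ω_arm = 1
ω_ring = 1 − (39/95)(0−1) = 134/95
exact speed ratio = 134/95

134/95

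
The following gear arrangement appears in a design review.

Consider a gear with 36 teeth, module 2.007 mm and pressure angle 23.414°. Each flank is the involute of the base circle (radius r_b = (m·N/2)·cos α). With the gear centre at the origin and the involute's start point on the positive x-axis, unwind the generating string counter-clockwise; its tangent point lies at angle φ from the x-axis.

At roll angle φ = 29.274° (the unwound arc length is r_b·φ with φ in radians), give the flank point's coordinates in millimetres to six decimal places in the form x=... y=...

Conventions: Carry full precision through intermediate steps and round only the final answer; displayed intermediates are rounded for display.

topology: single-mesh involute geometry — m = 2.007, N = 36
pitch radius r_p = m·N/2 = 2.007·36/2 = 36.126000
base radius r_b = r_p·cos α = 36.126000·cos 23.414° = 33.151297
roll angle φ = 29.274° = 0.51092769 rad
x = r_b·(cos φ + φ·sin φ) = 37.200001
y = r_b·(sin φ − φ·cos φ) = 1.435747

x=37.200001 y=1.435747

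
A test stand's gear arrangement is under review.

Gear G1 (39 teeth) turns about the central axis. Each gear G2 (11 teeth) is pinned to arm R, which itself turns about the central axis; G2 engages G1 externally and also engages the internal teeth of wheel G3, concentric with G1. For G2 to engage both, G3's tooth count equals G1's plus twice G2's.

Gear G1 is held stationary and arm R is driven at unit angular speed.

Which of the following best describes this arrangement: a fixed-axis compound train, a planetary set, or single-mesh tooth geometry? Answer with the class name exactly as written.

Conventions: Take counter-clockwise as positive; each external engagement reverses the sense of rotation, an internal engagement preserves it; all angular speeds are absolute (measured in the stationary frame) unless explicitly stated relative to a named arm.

class = planetary set [G3 = 39+2·11 = 61; Willis about the carrier]
classification: planetary set

planetary set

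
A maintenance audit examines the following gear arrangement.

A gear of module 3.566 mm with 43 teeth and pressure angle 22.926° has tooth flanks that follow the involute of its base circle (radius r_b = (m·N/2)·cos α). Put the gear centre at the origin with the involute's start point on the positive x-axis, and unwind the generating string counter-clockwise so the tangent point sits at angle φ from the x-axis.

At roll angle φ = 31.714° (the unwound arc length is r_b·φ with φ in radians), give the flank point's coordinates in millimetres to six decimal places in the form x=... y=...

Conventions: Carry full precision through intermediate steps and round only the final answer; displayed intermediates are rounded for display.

single-mesh involute tooth geometry (43T wheel at module 3.566)
pitch radius r_p = m·N/2 = 3.566·43/2 = 76.669000
base radius r_b = r_p·cos α = 76.669000·cos 22.926° = 70.612818
roll angle φ = 31.714° = 0.55351372 rad
x = r_b·(cos φ + φ·sin φ) = 80.615373
y = r_b·(sin φ − φ·cos φ) = 3.870641

x=80.615373 y=3.870641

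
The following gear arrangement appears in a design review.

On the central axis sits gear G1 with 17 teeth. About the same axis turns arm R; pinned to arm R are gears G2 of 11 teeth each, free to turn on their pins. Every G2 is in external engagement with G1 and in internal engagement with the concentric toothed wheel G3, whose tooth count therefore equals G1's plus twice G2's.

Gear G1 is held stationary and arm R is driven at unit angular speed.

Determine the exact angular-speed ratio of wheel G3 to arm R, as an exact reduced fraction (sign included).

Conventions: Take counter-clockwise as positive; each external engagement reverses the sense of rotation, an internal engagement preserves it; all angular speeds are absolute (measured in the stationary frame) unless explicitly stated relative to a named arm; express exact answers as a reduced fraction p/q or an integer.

56/39

class = planetary set [G3 = 17+2·11 = 39; Willis about the carrier]
ring teeth: 17 + 2·11 = 39
17(ω_sun−ω_arm) = −39(ω_ring−ω_arm),  ω_sun = 0, ω_arm = 1
ω_ring = 1 − (17/39)(0−1) = 56/39
ω_out/ω_in = 56/39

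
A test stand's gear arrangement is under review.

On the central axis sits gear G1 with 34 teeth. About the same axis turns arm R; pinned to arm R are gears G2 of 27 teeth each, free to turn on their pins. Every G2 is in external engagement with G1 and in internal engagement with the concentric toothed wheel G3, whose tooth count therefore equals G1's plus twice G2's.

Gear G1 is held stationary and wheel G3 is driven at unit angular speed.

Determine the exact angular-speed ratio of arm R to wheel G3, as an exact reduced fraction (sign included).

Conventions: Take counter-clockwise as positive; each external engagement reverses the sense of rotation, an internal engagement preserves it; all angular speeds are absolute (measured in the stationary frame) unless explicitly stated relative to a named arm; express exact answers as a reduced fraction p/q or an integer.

recognized (axles ride arm R): planetary set, 34/27/88 teeth
ring teeth: 34 + 2·27 = 88
34(ω_sun−ω_arm) = −88(ω_ring−ω_arm),  ω_sun = 0, ω_ring = 1
34(0−ω_arm) = −88(1−ω_arm)  ⇒  122·ω_arm = 88  ⇒  ω_arm = 44/61
ω_out/ω_in = 44/61

44/61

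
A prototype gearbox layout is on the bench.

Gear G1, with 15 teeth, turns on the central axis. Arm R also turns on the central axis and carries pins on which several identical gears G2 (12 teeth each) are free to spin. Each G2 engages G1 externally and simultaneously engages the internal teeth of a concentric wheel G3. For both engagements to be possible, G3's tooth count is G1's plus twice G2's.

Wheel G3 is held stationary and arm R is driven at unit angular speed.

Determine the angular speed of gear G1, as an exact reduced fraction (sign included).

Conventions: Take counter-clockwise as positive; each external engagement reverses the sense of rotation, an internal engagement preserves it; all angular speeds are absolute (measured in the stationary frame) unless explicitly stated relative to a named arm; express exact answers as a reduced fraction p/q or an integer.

18/5

class = planetary set [G3 = 15+2·12 = 39; Willis about the carrier]
ring teeth: 15 + 2·12 = 39
15(ω_sun−ω_arm) = −39(ω_ring−ω_arm),  ω_ring = 0, ω_arm = 1
ω_sun = 1 − (39/15)(0−1) = 18/5
exact speed ratio = 18/5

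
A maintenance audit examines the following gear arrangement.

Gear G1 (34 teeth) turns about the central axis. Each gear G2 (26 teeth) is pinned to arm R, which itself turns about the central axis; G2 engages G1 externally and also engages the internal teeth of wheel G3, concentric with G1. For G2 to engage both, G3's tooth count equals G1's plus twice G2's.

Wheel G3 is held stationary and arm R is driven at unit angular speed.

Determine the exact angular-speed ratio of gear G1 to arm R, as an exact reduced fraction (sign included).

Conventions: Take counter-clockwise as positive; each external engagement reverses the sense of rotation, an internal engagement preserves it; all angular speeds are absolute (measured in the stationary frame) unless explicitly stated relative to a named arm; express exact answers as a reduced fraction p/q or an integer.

planetary set (34T centre, 26T on arm, 86T internal) — Willis relation
ring teeth: 34 + 2·26 = 86
34(ω_sun−ω_arm) = −86(ω_ring−ω_arm),  ω_ring = 0, ω_arm = 1
ω_sun = 1 − (86/34)(0−1) = 60/17
ω_out/ω_in = 60/17

60/17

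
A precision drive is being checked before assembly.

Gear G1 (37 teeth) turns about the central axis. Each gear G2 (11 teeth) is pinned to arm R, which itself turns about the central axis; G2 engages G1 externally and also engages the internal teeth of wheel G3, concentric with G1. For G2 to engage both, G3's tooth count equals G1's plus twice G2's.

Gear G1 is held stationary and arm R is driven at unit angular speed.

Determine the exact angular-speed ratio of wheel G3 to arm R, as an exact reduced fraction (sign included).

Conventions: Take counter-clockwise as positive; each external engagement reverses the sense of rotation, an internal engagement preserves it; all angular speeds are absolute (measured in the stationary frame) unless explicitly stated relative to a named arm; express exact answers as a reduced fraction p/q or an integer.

planetary set (37T centre, 11T on arm, 59T internal) — Willis relation
ring teeth: 37 + 2·11 = 59
37(ω_sun−ω_arm) = −59(ω_ring−ω_arm),  ω_sun = 0, ω_arm = 1
ω_ring = 1 − (37/59)(0−1) = 96/59
ω_out/ω_in = 96/59

96/59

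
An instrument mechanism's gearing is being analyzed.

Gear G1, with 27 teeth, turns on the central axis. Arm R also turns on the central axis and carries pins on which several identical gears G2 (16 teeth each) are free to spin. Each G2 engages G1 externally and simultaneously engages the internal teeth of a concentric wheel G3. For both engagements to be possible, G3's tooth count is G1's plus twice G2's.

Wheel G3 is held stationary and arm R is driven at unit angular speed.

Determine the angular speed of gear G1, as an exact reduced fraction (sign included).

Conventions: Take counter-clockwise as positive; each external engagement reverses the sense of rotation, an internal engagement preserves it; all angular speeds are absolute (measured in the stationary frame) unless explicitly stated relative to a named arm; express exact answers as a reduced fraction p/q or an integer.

recognized (axles ride arm R): planetary set, 27/16/59 teeth
ring teeth: 27 + 2·16 = 59
27(ω_sun−ω_arm) = −59(ω_ring−ω_arm),  ω_ring = 0, ω_arm = 1
ω_sun = 1 − (59/27)(0−1) = 86/27
exact speed ratio = 86/27

86/27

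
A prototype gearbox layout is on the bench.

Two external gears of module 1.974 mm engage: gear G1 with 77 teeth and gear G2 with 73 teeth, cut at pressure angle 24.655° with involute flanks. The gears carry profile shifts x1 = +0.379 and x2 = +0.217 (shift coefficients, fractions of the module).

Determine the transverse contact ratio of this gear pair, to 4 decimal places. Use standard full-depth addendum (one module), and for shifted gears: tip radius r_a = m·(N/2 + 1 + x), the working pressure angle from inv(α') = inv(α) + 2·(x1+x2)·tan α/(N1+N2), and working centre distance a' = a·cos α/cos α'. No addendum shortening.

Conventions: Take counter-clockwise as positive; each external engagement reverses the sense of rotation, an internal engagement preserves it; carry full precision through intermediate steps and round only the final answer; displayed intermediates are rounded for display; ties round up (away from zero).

1.5465

class = single-mesh tooth geometry [involute pair 77T × 73T, m = 1.974]
base radii: r_b1 = 69.070634, r_b2 = 65.482549
tip radii: r_a1 = 78.721146, r_a2 = 74.453358
inv(α') = inv(24.655°) + 2·(+0.379+0.217)·tan α/(77+73) = 0.03233397  ⇒  α' = 25.60463°
a' = a·cos α / cos α' = 148.0500·cos 24.655°/cos 25.60463° = 149.205519
action lengths: √(r_a1²−r_b1²) = 37.765942, √(r_a2²−r_b2²) = 35.430753
base pitch p_b = π·m·cos α = 5.636151
CR = (37.765942 + 35.430753 − 149.205519·sin 25.60463°)/5.636151 = 1.546490
contact ratio ≈ 1.5465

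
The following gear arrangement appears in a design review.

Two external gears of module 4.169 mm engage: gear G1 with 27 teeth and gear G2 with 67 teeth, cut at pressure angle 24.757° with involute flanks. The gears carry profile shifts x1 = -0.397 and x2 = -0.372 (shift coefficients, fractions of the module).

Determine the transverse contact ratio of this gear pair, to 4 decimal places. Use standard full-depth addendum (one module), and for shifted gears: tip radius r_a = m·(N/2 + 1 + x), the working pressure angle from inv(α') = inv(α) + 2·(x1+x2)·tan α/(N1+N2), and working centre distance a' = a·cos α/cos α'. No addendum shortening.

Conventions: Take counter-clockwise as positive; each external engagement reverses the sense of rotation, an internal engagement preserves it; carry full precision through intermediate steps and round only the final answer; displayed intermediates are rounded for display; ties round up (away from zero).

recognized (one external pair, fixed centres): single-mesh tooth geometry, m = 4.169, N1 = 27, N2 = 67
base radii: r_b1 = 51.108781, r_b2 = 126.825493
tip radii: r_a1 = 58.795407, r_a2 = 142.279632
inv(α') = inv(24.757°) + 2·(-0.397-0.372)·tan α/(27+67) = 0.02151803  ⇒  α' = 22.50118°
a' = a·cos α / cos α' = 195.9430·cos 24.757°/cos 22.50118° = 192.596319
action lengths: √(r_a1²−r_b1²) = 29.065313, √(r_a2²−r_b2²) = 64.488665
base pitch p_b = π·m·cos α = 11.893553
CR = (29.065313 + 64.488665 − 192.596319·sin 22.50118°)/11.893553 = 1.668709
contact ratio ≈ 1.6687

1.6687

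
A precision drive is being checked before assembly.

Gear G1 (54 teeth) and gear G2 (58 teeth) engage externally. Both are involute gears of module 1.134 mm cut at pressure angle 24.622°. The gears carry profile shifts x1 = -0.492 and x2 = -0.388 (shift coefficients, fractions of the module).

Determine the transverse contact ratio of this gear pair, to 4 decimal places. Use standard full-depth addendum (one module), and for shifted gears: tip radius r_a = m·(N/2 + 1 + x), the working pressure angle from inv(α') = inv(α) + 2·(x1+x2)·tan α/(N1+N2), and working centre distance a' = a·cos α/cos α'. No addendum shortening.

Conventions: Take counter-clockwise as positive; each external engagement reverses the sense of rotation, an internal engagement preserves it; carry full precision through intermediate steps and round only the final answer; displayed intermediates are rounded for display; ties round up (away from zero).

class = single-mesh tooth geometry [involute pair 54T × 58T, m = 1.134]
base radii: r_b1 = 27.834095, r_b2 = 29.895880
tip radii: r_a1 = 31.194072, r_a2 = 33.580008
inv(α') = inv(24.622°) + 2·(-0.492-0.388)·tan α/(54+58) = 0.02136346  ⇒  α' = 22.44944°
a' = a·cos α / cos α' = 63.5040·cos 24.622°/cos 22.44944° = 62.463668
action lengths: √(r_a1²−r_b1²) = 14.083085, √(r_a2²−r_b2²) = 15.292263
base pitch p_b = π·m·cos α = 3.238644
CR = (14.083085 + 15.292263 − 62.463668·sin 22.44944°)/3.238644 = 1.705180
contact ratio ≈ 1.7052

1.7052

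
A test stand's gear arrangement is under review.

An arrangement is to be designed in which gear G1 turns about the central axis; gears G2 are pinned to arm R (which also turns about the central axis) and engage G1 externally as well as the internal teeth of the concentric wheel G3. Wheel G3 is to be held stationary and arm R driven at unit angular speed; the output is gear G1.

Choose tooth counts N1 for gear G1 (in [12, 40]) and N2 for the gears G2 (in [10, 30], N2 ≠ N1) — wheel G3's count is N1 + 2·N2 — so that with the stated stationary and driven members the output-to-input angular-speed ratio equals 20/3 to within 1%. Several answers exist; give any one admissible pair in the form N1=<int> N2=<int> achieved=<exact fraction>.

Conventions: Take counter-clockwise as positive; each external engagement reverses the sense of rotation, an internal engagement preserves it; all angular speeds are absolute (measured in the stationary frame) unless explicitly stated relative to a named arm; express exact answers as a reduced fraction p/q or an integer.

class = planetary set [ratio 20/3 wanted; Willis about the carrier]
Willis with ω_ring = 0: ω_sun/ω_arm = (N1+N3)/N1; set equal to 20/3  ⇒  N3/N1 = 20/3 − 1 = 17/3
N3 = N1 + 2·N2  ⇒  N2/N1 = (N3/N1 − 1)/2 = (17/3 − 1)/2 = 7/3
smallest multiple with N1 ≥ 12 and N2 ≥ 10: k = 4  ⇒  N1 = 4·3 = 12, N2 = 4·7 = 28 (N1 ≤ 40, N2 ≤ 30, N2 ≠ N1 ✓), N3 = 12 + 2·28 = 68
check: (N1+N3)/N1 with N1 = 12, N3 = 68 gives 20/3; |achieved − target| = 0 ≤ 1/15 ✓

N1=12 N2=28 achieved=20/3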